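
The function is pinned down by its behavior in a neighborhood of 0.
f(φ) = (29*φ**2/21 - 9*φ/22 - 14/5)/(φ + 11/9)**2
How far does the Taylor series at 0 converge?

The radius of convergence is 11/9.

Denominator factor (φ + 11/9)^2: pole of order 2 at -11/9, modulus 11/9.
The radius of convergence is the smallest modulus among the singular points: 11/9.


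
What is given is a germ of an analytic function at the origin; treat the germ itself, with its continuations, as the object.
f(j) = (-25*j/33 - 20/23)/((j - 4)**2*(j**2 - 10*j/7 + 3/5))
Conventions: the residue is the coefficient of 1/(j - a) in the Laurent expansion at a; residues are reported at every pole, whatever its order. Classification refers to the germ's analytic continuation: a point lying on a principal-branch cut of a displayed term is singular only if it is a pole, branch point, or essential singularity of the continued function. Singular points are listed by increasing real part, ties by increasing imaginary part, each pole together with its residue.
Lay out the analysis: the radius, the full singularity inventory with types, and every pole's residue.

Radius of convergence at 0: (1/5)*sqrt(15).
At (5/7) - ((1/35)*sqrt(110))*i: a pole of order 1; residue (-63875/870966) - ((95387425/4847796756)*sqrt(110))*i.
At (5/7) + ((1/35)*sqrt(110))*i: a pole of order 1; residue (-63875/870966) + ((95387425/4847796756)*sqrt(110))*i.
At 4: a pole of order 2; residue 63875/435483.

Denominator factor (j**2 - 10*j/7 + 3/5): discriminant -88/245, complex-conjugate roots (5/7) + ((1/35)*sqrt(110))*i and (5/7) - ((1/35)*sqrt(110))*i; poles of order 1, moduli (1/5)*sqrt(15) and (1/5)*sqrt(15).
Denominator factor (j - 4)^2: pole of order 2 at 4, modulus 4.
The radius of convergence is the smallest modulus among the singular points: (1/5)*sqrt(15).
The factor j**2 - 10*j/7 + 3/5 splits as (j - a)(j - a') with a = (5/7) - ((1/35)*sqrt(110))*i, a' = (5/7) + ((1/35)*sqrt(110))*i. At the order-1 pole a set g(j) = (j - a)*f(j) = [(-25*j/33 - 20/23)/(j - 4)**2] / (j - a').
Simple pole: residue = g(a) at a = (5/7) - ((1/35)*sqrt(110))*i, which is (-63875/870966) - ((95387425/4847796756)*sqrt(110))*i.
The factor j**2 - 10*j/7 + 3/5 splits as (j - a)(j - a') with a = (5/7) + ((1/35)*sqrt(110))*i, a' = (5/7) - ((1/35)*sqrt(110))*i. At the order-1 pole a set g(j) = (j - a)*f(j) = [(-25*j/33 - 20/23)/(j - 4)**2] / (j - a').
Simple pole: residue = g(a) at a = (5/7) + ((1/35)*sqrt(110))*i, which is (-63875/870966) + ((95387425/4847796756)*sqrt(110))*i.
At the order-2 pole 4 set g(j) = (j - (4))^2*f(j) = (-25*j/33 - 20/23)/(j**2 - 10*j/7 + 3/5).
Order-2 pole: residue = g'(a); g'(4) = 63875/435483, so the residue is 63875/435483.
List the singular points by increasing real part (a conjugate pair: the negative imaginary part first).


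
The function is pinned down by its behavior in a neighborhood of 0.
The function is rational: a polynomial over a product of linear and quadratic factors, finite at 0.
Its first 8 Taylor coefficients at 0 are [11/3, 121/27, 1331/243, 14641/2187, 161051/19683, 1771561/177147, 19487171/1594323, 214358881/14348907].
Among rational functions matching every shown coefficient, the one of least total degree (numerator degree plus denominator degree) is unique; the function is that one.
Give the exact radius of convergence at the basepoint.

The radius of convergence is 9/11.

No rational of total degree below 1 reproduces all 8 coefficients; solving the [0/1] Pade equations on them gives f(η) = -3/(η - 9/11), whose expansion matches every shown term.
Denominator factor (η - 9/11): pole of order 1 at 9/11, modulus 9/11.
The radius of convergence is the smallest modulus among the singular points: 9/11.


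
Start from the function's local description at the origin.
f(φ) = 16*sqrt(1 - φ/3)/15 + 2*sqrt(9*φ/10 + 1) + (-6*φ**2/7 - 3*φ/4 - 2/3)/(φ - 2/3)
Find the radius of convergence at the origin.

The radius of convergence is 2/3.

Denominator factor (φ - 2/3): pole of order 1 at 2/3, modulus 2/3.
Branch term (16/15)*sqrt(1 - φ/(3)): its argument vanishes at φ = 3, a square-root branch point, modulus 3.
Branch term (2)*sqrt(1 - φ/(-10/9)): its argument vanishes at φ = -10/9, a square-root branch point, modulus 10/9.
The radius of convergence is the smallest modulus among the singular points: 2/3.


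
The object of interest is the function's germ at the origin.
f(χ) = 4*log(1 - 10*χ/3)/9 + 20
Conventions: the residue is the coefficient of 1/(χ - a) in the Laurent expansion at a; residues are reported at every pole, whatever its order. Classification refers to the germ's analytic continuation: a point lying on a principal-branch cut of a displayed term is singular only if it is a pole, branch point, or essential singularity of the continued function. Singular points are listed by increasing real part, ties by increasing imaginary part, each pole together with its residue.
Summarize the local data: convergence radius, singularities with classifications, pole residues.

Radius of convergence at 0: 3/10.
At 3/10: a logarithmic branch point.

Branch term (4/9)*log(1 - χ/(3/10)): its argument vanishes at χ = 3/10, a logarithmic branch point, modulus 3/10.
The radius of convergence is the smallest modulus among the singular points: 3/10.


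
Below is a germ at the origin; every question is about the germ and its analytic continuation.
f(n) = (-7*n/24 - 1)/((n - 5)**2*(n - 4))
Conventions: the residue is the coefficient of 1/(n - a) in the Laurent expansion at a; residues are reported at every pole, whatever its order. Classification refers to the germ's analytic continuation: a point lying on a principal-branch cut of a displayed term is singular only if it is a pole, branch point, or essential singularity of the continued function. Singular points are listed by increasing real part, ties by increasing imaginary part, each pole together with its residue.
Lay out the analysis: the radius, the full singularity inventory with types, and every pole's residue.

Denominator factor (n - 4): pole of order 1 at 4, modulus 4.
Denominator factor (n - 5)^2: pole of order 2 at 5, modulus 5.
The radius of convergence is the smallest modulus among the singular points: 4.
At the order-1 pole 4 set g(n) = (n - (4))*f(n) = (-7*n/24 - 1)/(n - 5)**2.
Simple pole: residue = g(a) at a = 4, which is -13/6.
At the order-2 pole 5 set g(n) = (n - (5))^2*f(n) = (-7*n/24 - 1)/(n - 4).
Order-2 pole: residue = g'(a); g'(5) = 13/6, so the residue is 13/6.
List the singular points by increasing real part (a conjugate pair: the negative imaginary part first).

Radius of convergence at 0: 4.
At 4: a pole of order 1; residue -13/6.
At 5: a pole of order 2; residue 13/6.


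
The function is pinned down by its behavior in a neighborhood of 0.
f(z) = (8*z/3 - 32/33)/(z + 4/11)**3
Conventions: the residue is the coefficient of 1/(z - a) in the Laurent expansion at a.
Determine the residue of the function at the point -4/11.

At the order-3 pole -4/11 set g(z) = (z - (-4/11))^3*f(z) = 8*z/3 - 32/33.
Order-3 pole: residue = g''(a)/2; g''(-4/11) = 0, so the residue is 0.

The residue is 0.


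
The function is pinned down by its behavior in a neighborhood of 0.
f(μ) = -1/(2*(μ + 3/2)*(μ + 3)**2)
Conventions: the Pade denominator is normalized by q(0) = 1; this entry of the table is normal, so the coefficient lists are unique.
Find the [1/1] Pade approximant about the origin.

The Pade approximant has numerator coefficients [-1/27, 5/324]; denominator coefficients [1, 11/12].

Taylor coefficients needed (expand at 0): a_0 = -1/27, a_1 = 4/81, a_2 = -11/243.
Write the denominator as Q(μ) = 1 + q1*μ. Requiring Q*f - P = O(μ^3) with deg P <= 1 kills the coefficients of μ^2..μ^2 in Q*f:
  μ^2: a_2 + q1*a_1 = 0, i.e. -11/243 + (4/81)*q1 = 0.
Solving this linear system: q1 = 11/12.
The numerator is Q*f truncated at degree 1: P0 = a_0 = -1/27; P1 = a_1 + q1*a_0 = 5/324.


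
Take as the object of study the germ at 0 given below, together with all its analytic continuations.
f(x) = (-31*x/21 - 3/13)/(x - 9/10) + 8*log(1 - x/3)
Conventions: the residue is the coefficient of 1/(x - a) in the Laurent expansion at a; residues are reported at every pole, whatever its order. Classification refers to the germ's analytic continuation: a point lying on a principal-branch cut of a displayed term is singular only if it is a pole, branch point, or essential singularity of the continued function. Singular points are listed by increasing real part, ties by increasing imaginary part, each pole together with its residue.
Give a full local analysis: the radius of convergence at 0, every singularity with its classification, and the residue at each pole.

Radius of convergence at 0: 9/10.
At 9/10: a pole of order 1; residue -1419/910.
At 3: a logarithmic branch point.

Denominator factor (x - 9/10): pole of order 1 at 9/10, modulus 9/10.
Branch term (8)*log(1 - x/(3)): its argument vanishes at x = 3, a logarithmic branch point, modulus 3.
The radius of convergence is the smallest modulus among the singular points: 9/10.
The branch term is analytic at 9/10 and contributes nothing to the residue; only the rational part matters.
At the order-1 pole 9/10 set g(x) = (x - (9/10))*(rational part) = -31*x/21 - 3/13.
Simple pole: residue = g(a) at a = 9/10, which is -1419/910.
List the singular points by increasing real part (a conjugate pair: the negative imaginary part first).


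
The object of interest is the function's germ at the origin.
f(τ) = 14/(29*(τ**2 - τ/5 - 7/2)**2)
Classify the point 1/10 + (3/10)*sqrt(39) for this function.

The denominator factor τ**2 - τ/5 - 7/2 vanishes at 1/10 + (3/10)*sqrt(39) and appears to the power 2; the numerator there equals 14/29, nonzero, and no other factor vanishes.
Hence a pole whose order is the multiplicity, 2.

The point is a pole of order 2.


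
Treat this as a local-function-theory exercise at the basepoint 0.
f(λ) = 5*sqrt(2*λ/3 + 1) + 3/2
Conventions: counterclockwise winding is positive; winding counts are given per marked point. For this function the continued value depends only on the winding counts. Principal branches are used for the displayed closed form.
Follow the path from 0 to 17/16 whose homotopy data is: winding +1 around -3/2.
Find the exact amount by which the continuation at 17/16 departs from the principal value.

Continued minus principal equals -(5/6)*sqrt(246).

The rational part is single-valued and drops out of the difference; each branch term changes only by its own monodromy.
(5)*sqrt(1 - λ/(-3/2)): winding +1 is odd, the square root flips sign, contributing -2*(5)*sqrt(1 - (17/16)/(-3/2)) = -2*(5)*sqrt(41/24) = -(5/6)*sqrt(246).
Summing the contributions at λ = 17/16 gives -(5/6)*sqrt(246).


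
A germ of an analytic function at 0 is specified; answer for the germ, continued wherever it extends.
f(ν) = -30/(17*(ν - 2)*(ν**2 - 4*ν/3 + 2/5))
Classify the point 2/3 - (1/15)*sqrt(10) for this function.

The denominator factor ν**2 - 4*ν/3 + 2/5 vanishes at 2/3 - (1/15)*sqrt(10) and appears to the power 1; the numerator there equals -30/17, nonzero, and no other factor vanishes.
Hence a pole whose order is the multiplicity, 1.

The point is a pole of order 1.


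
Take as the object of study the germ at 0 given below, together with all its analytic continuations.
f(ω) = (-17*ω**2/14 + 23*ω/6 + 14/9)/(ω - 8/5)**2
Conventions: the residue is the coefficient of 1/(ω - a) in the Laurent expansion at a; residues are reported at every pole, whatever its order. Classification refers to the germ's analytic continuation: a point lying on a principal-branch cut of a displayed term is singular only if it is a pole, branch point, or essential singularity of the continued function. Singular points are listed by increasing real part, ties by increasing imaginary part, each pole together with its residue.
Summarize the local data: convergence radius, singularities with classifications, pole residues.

Denominator factor (ω - 8/5)^2: pole of order 2 at 8/5, modulus 8/5.
The radius of convergence is the smallest modulus among the singular points: 8/5.
At the order-2 pole 8/5 set g(ω) = (ω - (8/5))^2*f(ω) = -17*ω**2/14 + 23*ω/6 + 14/9.
Order-2 pole: residue = g'(a); g'(8/5) = -11/210, so the residue is -11/210.

Radius of convergence at 0: 8/5.
At 8/5: a pole of order 2; residue -11/210.


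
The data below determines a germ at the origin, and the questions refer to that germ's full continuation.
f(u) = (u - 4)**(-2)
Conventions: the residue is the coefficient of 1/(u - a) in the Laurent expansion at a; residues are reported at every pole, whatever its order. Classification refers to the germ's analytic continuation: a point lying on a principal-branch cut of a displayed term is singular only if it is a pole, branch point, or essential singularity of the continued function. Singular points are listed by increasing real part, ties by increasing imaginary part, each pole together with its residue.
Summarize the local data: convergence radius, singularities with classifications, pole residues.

Denominator factor (u - 4)^2: pole of order 2 at 4, modulus 4.
The radius of convergence is the smallest modulus among the singular points: 4.
At the order-2 pole 4 set g(u) = (u - (4))^2*f(u) = 1.
Order-2 pole: residue = g'(a); g'(4) = 0, so the residue is 0.

Radius of convergence at 0: 4.
At 4: a pole of order 2; residue 0.


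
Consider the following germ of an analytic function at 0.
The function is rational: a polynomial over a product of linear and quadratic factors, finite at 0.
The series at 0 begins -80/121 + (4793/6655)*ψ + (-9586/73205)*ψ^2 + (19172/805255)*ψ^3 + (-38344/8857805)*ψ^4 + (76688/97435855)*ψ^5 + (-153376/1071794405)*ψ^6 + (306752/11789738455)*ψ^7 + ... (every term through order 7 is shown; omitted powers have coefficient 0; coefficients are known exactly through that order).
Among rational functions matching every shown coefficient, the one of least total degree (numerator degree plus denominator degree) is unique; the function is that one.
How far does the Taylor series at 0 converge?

The radius of convergence is 11/2.

No rational of total degree below 2 reproduces all 8 coefficients; solving the [1/1] Pade equations on them gives f(ψ) = (33*ψ/10 - 40/11)/(ψ + 11/2), whose expansion matches every shown term.
Denominator factor (ψ + 11/2): pole of order 1 at -11/2, modulus 11/2.
The radius of convergence is the smallest modulus among the singular points: 11/2.


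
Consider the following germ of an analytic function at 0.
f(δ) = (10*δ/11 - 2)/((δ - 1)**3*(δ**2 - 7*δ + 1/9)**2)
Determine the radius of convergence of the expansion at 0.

The radius of convergence is 7/2 - (1/6)*sqrt(437).

Denominator factor (δ**2 - 7*δ + 1/9)^2: discriminant 437/9, real irrational roots 7/2 + (1/6)*sqrt(437) and 7/2 - (1/6)*sqrt(437); poles of order 2, moduli 7/2 + (1/6)*sqrt(437) and 7/2 - (1/6)*sqrt(437).
Denominator factor (δ - 1)^3: pole of order 3 at 1, modulus 1.
The radius of convergence is the smallest modulus among the singular points: 7/2 - (1/6)*sqrt(437).


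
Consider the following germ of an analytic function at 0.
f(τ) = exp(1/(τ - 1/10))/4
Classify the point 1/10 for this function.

The exponent 1/(τ - (1/10)) has a pole at 1/10, so exp(1/(τ - (1/10))) takes every nonzero value near it: an essential singularity (not a pole of any order).

The point is an essential singularity.


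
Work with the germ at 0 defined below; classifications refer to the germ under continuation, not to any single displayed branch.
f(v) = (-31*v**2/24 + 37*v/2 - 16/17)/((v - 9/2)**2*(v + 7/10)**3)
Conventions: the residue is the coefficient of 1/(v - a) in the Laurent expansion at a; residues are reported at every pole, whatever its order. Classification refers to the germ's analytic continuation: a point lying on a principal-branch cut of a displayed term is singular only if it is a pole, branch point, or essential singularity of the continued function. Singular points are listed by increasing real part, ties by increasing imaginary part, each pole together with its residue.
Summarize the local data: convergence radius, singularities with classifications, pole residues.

Denominator factor (v + 7/10)^3: pole of order 3 at -7/10, modulus 7/10.
Denominator factor (v - 9/2)^2: pole of order 2 at 9/2, modulus 9/2.
The radius of convergence is the smallest modulus among the singular points: 7/10.
At the order-3 pole -7/10 set g(v) = (v - (-7/10))^3*f(v) = (-31*v**2/24 + 37*v/2 - 16/17)/(v - 9/2)**2.
Order-3 pole: residue = g''(a)/2; g''(-7/10) = 45120625/124297472, so the residue is 45120625/248594944.
At the order-2 pole 9/2 set g(v) = (v - (9/2))^2*f(v) = (-31*v**2/24 + 37*v/2 - 16/17)/(v + 7/10)**3.
Order-2 pole: residue = g'(a); g'(9/2) = -45120625/248594944, so the residue is -45120625/248594944.
List the singular points by increasing real part (a conjugate pair: the negative imaginary part first).

Radius of convergence at 0: 7/10.
At -7/10: a pole of order 3; residue 45120625/248594944.
At 9/2: a pole of order 2; residue -45120625/248594944.


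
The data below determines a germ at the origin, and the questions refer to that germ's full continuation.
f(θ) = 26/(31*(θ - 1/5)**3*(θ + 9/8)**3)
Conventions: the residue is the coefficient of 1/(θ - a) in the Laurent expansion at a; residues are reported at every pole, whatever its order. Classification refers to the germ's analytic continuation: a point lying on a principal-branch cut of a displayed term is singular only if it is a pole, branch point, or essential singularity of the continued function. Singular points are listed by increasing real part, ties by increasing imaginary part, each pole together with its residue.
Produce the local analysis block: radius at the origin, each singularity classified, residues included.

Denominator factor (θ - 1/5)^3: pole of order 3 at 1/5, modulus 1/5.
Denominator factor (θ + 9/8)^3: pole of order 3 at -9/8, modulus 9/8.
The radius of convergence is the smallest modulus among the singular points: 1/5.
At the order-3 pole -9/8 set g(θ) = (θ - (-9/8))^3*f(θ) = 26/(31*(θ - 1/5)**3).
Order-3 pole: residue = g''(a)/2; g''(-9/8) = -31948800000/12964060283, so the residue is -15974400000/12964060283.
At the order-3 pole 1/5 set g(θ) = (θ - (1/5))^3*f(θ) = 26/(31*(θ + 9/8)**3).
Order-3 pole: residue = g''(a)/2; g''(1/5) = 31948800000/12964060283, so the residue is 15974400000/12964060283.
List the singular points by increasing real part (a conjugate pair: the negative imaginary part first).

Radius of convergence at 0: 1/5.
At -9/8: a pole of order 3; residue -15974400000/12964060283.
At 1/5: a pole of order 3; residue 15974400000/12964060283.


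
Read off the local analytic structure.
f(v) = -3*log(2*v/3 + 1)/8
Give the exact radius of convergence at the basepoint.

Branch term (-3/8)*log(1 - v/(-3/2)): its argument vanishes at v = -3/2, a logarithmic branch point, modulus 3/2.
The radius of convergence is the smallest modulus among the singular points: 3/2.

The radius of convergence is 3/2.


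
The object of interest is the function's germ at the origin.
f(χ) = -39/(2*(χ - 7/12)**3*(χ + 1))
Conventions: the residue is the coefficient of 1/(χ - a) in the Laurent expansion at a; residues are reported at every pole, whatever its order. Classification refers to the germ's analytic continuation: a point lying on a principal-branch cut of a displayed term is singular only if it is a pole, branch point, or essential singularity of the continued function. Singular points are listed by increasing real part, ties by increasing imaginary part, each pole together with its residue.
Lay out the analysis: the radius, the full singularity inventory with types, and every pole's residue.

Radius of convergence at 0: 7/12.
At -1: a pole of order 1; residue 33696/6859.
At 7/12: a pole of order 3; residue -33696/6859.

Denominator factor (χ - 7/12)^3: pole of order 3 at 7/12, modulus 7/12.
Denominator factor (χ + 1): pole of order 1 at -1, modulus 1.
The radius of convergence is the smallest modulus among the singular points: 7/12.
At the order-1 pole -1 set g(χ) = (χ - (-1))*f(χ) = -39/(2*(χ - 7/12)**3).
Simple pole: residue = g(a) at a = -1, which is 33696/6859.
At the order-3 pole 7/12 set g(χ) = (χ - (7/12))^3*f(χ) = -39/(2*(χ + 1)).
Order-3 pole: residue = g''(a)/2; g''(7/12) = -67392/6859, so the residue is -33696/6859.
List the singular points by increasing real part (a conjugate pair: the negative imaginary part first).


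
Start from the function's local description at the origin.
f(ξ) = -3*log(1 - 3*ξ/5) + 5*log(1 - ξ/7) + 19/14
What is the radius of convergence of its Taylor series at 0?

Branch term (-3)*log(1 - ξ/(5/3)): its argument vanishes at ξ = 5/3, a logarithmic branch point, modulus 5/3.
Branch term (5)*log(1 - ξ/(7)): its argument vanishes at ξ = 7, a logarithmic branch point, modulus 7.
The radius of convergence is the smallest modulus among the singular points: 5/3.

The radius of convergence is 5/3.


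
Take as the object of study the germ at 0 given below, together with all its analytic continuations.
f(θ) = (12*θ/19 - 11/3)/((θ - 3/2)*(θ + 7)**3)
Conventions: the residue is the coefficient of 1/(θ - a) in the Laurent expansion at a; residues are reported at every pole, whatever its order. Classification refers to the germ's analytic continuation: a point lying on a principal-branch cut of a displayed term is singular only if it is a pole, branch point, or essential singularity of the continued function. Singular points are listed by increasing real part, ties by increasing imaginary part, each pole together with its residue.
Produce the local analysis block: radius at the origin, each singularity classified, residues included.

Radius of convergence at 0: 3/2.
At -7: a pole of order 3; residue 1240/280041.
At 3/2: a pole of order 1; residue -1240/280041.

Denominator factor (θ + 7)^3: pole of order 3 at -7, modulus 7.
Denominator factor (θ - 3/2): pole of order 1 at 3/2, modulus 3/2.
The radius of convergence is the smallest modulus among the singular points: 3/2.
At the order-3 pole -7 set g(θ) = (θ - (-7))^3*f(θ) = (12*θ/19 - 11/3)/(θ - 3/2).
Order-3 pole: residue = g''(a)/2; g''(-7) = 2480/280041, so the residue is 1240/280041.
At the order-1 pole 3/2 set g(θ) = (θ - (3/2))*f(θ) = (12*θ/19 - 11/3)/(θ + 7)**3.
Simple pole: residue = g(a) at a = 3/2, which is -1240/280041.
List the singular points by increasing real part (a conjugate pair: the negative imaginary part first).


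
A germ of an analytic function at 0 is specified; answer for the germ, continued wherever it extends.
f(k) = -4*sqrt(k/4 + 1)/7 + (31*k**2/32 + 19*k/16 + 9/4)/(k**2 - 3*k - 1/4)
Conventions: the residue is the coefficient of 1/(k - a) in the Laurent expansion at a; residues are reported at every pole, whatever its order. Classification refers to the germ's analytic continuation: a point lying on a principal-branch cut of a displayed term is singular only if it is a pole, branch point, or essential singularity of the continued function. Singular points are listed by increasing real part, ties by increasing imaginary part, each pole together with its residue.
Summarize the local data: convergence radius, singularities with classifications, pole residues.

Radius of convergence at 0: -3/2 + (1/2)*sqrt(10).
At -4: an algebraic (square-root) branch point.
At 3/2 - (1/2)*sqrt(10): a pole of order 1; residue 131/64 - (221/256)*sqrt(10).
At 3/2 + (1/2)*sqrt(10): a pole of order 1; residue 131/64 + (221/256)*sqrt(10).

Denominator factor (k**2 - 3*k - 1/4): discriminant 10, real irrational roots 3/2 + (1/2)*sqrt(10) and 3/2 - (1/2)*sqrt(10); poles of order 1, moduli 3/2 + (1/2)*sqrt(10) and -3/2 + (1/2)*sqrt(10).
Branch term (-4/7)*sqrt(1 - k/(-4)): its argument vanishes at k = -4, a square-root branch point, modulus 4.
The radius of convergence is the smallest modulus among the singular points: -3/2 + (1/2)*sqrt(10).
The branch term is analytic at 3/2 - (1/2)*sqrt(10) and contributes nothing to the residue; only the rational part matters.
The factor k**2 - 3*k - 1/4 splits as (k - a)(k - a') with a = 3/2 - (1/2)*sqrt(10), a' = 3/2 + (1/2)*sqrt(10). At the order-1 pole a set g(k) = (k - a)*(rational part) = [31*k**2/32 + 19*k/16 + 9/4] / (k - a').
Simple pole: residue = g(a) at a = 3/2 - (1/2)*sqrt(10), which is 131/64 - (221/256)*sqrt(10).
The branch term is analytic at 3/2 + (1/2)*sqrt(10) and contributes nothing to the residue; only the rational part matters.
The factor k**2 - 3*k - 1/4 splits as (k - a)(k - a') with a = 3/2 + (1/2)*sqrt(10), a' = 3/2 - (1/2)*sqrt(10). At the order-1 pole a set g(k) = (k - a)*(rational part) = [31*k**2/32 + 19*k/16 + 9/4] / (k - a').
Simple pole: residue = g(a) at a = 3/2 + (1/2)*sqrt(10), which is 131/64 + (221/256)*sqrt(10).
List the singular points by increasing real part (a conjugate pair: the negative imaginary part first).


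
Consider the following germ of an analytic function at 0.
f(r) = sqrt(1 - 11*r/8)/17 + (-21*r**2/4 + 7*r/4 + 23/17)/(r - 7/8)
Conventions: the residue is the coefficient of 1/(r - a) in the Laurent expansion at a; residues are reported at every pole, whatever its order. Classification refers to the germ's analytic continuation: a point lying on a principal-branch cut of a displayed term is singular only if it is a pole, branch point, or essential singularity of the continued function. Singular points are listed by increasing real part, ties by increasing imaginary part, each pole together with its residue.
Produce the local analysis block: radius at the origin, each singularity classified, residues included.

Denominator factor (r - 7/8): pole of order 1 at 7/8, modulus 7/8.
Branch term (1/17)*sqrt(1 - r/(8/11)): its argument vanishes at r = 8/11, a square-root branch point, modulus 8/11.
The radius of convergence is the smallest modulus among the singular points: 8/11.
The branch term is analytic at 7/8 and contributes nothing to the residue; only the rational part matters.
At the order-1 pole 7/8 set g(r) = (r - (7/8))*(rational part) = -21*r**2/4 + 7*r/4 + 23/17.
Simple pole: residue = g(a) at a = 7/8, which is -4941/4352.
List the singular points by increasing real part (a conjugate pair: the negative imaginary part first).

Radius of convergence at 0: 8/11.
At 8/11: an algebraic (square-root) branch point.
At 7/8: a pole of order 1; residue -4941/4352.


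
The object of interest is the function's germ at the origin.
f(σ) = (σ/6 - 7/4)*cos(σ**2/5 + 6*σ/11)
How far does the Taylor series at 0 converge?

The radius of convergence is infinite.

The factor cos(σ**2/5 + 6*σ/11) is entire and contributes no finite singular point.
The polynomial part has no poles.
No finite singular points: the Taylor series at 0 converges everywhere.


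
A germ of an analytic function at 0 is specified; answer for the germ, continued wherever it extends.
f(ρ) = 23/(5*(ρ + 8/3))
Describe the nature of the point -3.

The point is a regular point.

Denominator factors: ρ + 8/3 = -1/3 at ρ = -3 — none vanishes.
So the germ continues analytically to -3.


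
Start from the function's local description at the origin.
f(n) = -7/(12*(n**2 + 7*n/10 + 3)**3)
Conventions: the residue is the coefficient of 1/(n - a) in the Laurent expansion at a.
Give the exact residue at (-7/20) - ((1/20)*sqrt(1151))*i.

The residue is -((350000/1524845951)*sqrt(1151))*i.

The factor n**2 + 7*n/10 + 3 splits as (n - a)(n - a') with a = (-7/20) - ((1/20)*sqrt(1151))*i, a' = (-7/20) + ((1/20)*sqrt(1151))*i. At the order-3 pole a set g(n) = (n - a)^3*f(n) = [-7/12] / (n - a')^3.
Order-3 pole: residue = g''(a)/2; g''((-7/20) - ((1/20)*sqrt(1151))*i) = -((700000/1524845951)*sqrt(1151))*i, so the residue is -((350000/1524845951)*sqrt(1151))*i.


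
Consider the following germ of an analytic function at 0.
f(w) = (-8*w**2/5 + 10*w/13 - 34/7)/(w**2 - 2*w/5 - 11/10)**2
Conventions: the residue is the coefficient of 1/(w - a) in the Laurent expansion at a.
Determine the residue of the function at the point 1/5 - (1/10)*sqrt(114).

The residue is -(1860/32851)*sqrt(114).

The factor w**2 - 2*w/5 - 11/10 splits as (w - a)(w - a') with a = 1/5 - (1/10)*sqrt(114), a' = 1/5 + (1/10)*sqrt(114). At the order-2 pole a set g(w) = (w - a)^2*f(w) = [-8*w**2/5 + 10*w/13 - 34/7] / (w - a')^2.
Order-2 pole: residue = g'(a); g'(1/5 - (1/10)*sqrt(114)) = -(1860/32851)*sqrt(114), so the residue is -(1860/32851)*sqrt(114).


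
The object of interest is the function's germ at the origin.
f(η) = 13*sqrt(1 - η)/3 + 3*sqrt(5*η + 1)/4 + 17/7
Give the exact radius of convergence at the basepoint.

The radius of convergence is 1/5.

Branch term (13/3)*sqrt(1 - η/(1)): its argument vanishes at η = 1, a square-root branch point, modulus 1.
Branch term (3/4)*sqrt(1 - η/(-1/5)): its argument vanishes at η = -1/5, a square-root branch point, modulus 1/5.
The radius of convergence is the smallest modulus among the singular points: 1/5.


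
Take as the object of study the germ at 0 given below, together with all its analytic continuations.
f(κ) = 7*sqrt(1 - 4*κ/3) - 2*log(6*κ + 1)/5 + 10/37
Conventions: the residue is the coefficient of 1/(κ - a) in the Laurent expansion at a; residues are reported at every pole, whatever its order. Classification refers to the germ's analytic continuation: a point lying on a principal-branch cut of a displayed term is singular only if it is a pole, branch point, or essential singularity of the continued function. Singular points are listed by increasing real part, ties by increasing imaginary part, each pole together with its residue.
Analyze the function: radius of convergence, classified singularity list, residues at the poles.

Radius of convergence at 0: 1/6.
At -1/6: a logarithmic branch point.
At 3/4: an algebraic (square-root) branch point.

Branch term (7)*sqrt(1 - κ/(3/4)): its argument vanishes at κ = 3/4, a square-root branch point, modulus 3/4.
Branch term (-2/5)*log(1 - κ/(-1/6)): its argument vanishes at κ = -1/6, a logarithmic branch point, modulus 1/6.
The radius of convergence is the smallest modulus among the singular points: 1/6.
List the singular points by increasing real part (a conjugate pair: the negative imaginary part first).


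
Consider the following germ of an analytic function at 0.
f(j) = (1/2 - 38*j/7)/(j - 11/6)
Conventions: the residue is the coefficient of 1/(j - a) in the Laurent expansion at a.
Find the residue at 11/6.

The residue is -397/42.

At the order-1 pole 11/6 set g(j) = (j - (11/6))*f(j) = 1/2 - 38*j/7.
Simple pole: residue = g(a) at a = 11/6, which is -397/42.


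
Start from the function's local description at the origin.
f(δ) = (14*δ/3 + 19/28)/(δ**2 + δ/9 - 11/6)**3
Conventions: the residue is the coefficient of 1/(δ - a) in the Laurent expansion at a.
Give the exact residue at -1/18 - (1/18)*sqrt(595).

The residue is -(2079837/2949028250)*sqrt(595).

The factor δ**2 + δ/9 - 11/6 splits as (δ - a)(δ - a') with a = -1/18 - (1/18)*sqrt(595), a' = -1/18 + (1/18)*sqrt(595). At the order-3 pole a set g(δ) = (δ - a)^3*f(δ) = [14*δ/3 + 19/28] / (δ - a')^3.
Order-3 pole: residue = g''(a)/2; g''(-1/18 - (1/18)*sqrt(595)) = -(2079837/1474514125)*sqrt(595), so the residue is -(2079837/2949028250)*sqrt(595).


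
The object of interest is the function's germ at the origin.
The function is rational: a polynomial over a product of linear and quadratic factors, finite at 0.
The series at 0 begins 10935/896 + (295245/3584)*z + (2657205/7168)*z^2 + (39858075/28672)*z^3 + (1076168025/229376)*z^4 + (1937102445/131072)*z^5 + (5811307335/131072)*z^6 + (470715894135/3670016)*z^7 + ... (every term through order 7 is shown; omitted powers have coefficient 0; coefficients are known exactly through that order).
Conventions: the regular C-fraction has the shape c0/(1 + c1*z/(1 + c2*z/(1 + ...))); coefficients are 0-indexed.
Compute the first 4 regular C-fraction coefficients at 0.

The regular C-fraction coefficients are [10935/896, -27/4, 9/4, -3/2].

Taylor coefficients (read off): a_0 = 10935/896, a_1 = 295245/3584, a_2 = 2657205/7168, a_3 = 39858075/28672.
c0 = a_0 = 10935/896. Peel one level at a time: if S = 1 + c*z/S' with S'(0) = 1, then c is the z-coefficient of S and S' = c*z/(S - 1).
S_1 = c0/f = 1 + (-27/4)*z + (243/16)*z^2 + ...; c1 = -27/4.
S_2 = c1*z/(S_1 - 1) = 1 + (9/4)*z + (27/8)*z^2 + ...; c2 = 9/4.
S_3 = c2*z/(S_2 - 1) = 1 + (-3/2)*z + ...; c3 = -3/2.


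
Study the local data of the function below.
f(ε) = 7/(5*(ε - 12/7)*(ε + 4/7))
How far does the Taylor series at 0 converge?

The radius of convergence is 4/7.

Denominator factor (ε + 4/7): pole of order 1 at -4/7, modulus 4/7.
Denominator factor (ε - 12/7): pole of order 1 at 12/7, modulus 12/7.
The radius of convergence is the smallest modulus among the singular points: 4/7.


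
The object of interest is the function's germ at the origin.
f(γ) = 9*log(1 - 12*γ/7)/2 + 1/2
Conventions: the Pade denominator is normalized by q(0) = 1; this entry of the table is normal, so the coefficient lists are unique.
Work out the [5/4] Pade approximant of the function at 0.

The Pade approximant has numerator coefficients [1/2, -202/21, 1236/49, -51264/2401, 90144/16807, -62208/588245]; denominator coefficients [1, -80/21, 240/49, -5760/2401, 5760/16807].

Taylor coefficients needed (expand at 0): a_0 = 1/2, a_1 = -54/7, a_2 = -324/49, a_3 = -2592/343, a_4 = -23328/2401, a_5 = -1119744/84035, a_6 = -2239488/117649, a_7 = -161243136/5764801, a_8 = -241864704/5764801, a_9 = -2579890176/40353607.
Write the denominator as Q(γ) = 1 + q1*γ + q2*γ^2 + q3*γ^3 + q4*γ^4. Requiring Q*f - P = O(γ^10) with deg P <= 5 kills the coefficients of γ^6..γ^9 in Q*f:
  γ^6: a_6 + q1*a_5 + q2*a_4 + q3*a_3 + q4*a_2 = 0, i.e. -2239488/117649 + (-1119744/84035)*q1 + (-23328/2401)*q2 + (-2592/343)*q3 + (-324/49)*q4 = 0.
  γ^7: a_7 + q1*a_6 + q2*a_5 + q3*a_4 + q4*a_3 = 0, i.e. -161243136/5764801 + (-2239488/117649)*q1 + (-1119744/84035)*q2 + (-23328/2401)*q3 + (-2592/343)*q4 = 0.
  γ^8: a_8 + q1*a_7 + q2*a_6 + q3*a_5 + q4*a_4 = 0, i.e. -241864704/5764801 + (-161243136/5764801)*q1 + (-2239488/117649)*q2 + (-1119744/84035)*q3 + (-23328/2401)*q4 = 0.
  γ^9: a_9 + q1*a_8 + q2*a_7 + q3*a_6 + q4*a_5 = 0, i.e. -2579890176/40353607 + (-241864704/5764801)*q1 + (-161243136/5764801)*q2 + (-2239488/117649)*q3 + (-1119744/84035)*q4 = 0.
Solving this linear system: q1 = -80/21, q2 = 240/49, q3 = -5760/2401, q4 = 5760/16807.
The numerator is Q*f truncated at degree 5: P0 = a_0 = 1/2; P1 = a_1 + q1*a_0 = -202/21; P2 = a_2 + q1*a_1 + q2*a_0 = 1236/49; P3 = a_3 + q1*a_2 + q2*a_1 + q3*a_0 = -51264/2401; P4 = a_4 + q1*a_3 + q2*a_2 + q3*a_1 + q4*a_0 = 90144/16807; P5 = a_5 + q1*a_4 + q2*a_3 + q3*a_2 + q4*a_1 = -62208/588245.


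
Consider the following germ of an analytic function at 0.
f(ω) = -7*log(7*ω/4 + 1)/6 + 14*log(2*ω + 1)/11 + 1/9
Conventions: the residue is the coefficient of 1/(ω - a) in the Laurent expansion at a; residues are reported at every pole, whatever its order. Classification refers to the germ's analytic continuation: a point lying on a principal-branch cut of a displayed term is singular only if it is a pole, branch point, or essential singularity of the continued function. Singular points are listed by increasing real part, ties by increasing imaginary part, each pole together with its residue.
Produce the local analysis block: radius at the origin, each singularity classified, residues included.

Branch term (14/11)*log(1 - ω/(-1/2)): its argument vanishes at ω = -1/2, a logarithmic branch point, modulus 1/2.
Branch term (-7/6)*log(1 - ω/(-4/7)): its argument vanishes at ω = -4/7, a logarithmic branch point, modulus 4/7.
The radius of convergence is the smallest modulus among the singular points: 1/2.
List the singular points by increasing real part (a conjugate pair: the negative imaginary part first).

Radius of convergence at 0: 1/2.
At -4/7: a logarithmic branch point.
At -1/2: a logarithmic branch point.


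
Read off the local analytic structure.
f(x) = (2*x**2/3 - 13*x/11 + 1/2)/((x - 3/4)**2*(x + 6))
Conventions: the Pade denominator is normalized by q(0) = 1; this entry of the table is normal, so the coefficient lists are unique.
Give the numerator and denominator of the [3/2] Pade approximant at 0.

Taylor coefficients needed (expand at 0): a_0 = 4/27, a_1 = 2/99, a_2 = 5/99, a_3 = 889/16038, a_4 = 2093/32076, a_5 = 14291/192456.
Write the denominator as Q(x) = 1 + q1*x + q2*x^2. Requiring Q*f - P = O(x^6) with deg P <= 3 kills the coefficients of x^4..x^5 in Q*f:
  x^4: a_4 + q1*a_3 + q2*a_2 = 0, i.e. 2093/32076 + (889/16038)*q1 + (5/99)*q2 = 0.
  x^5: a_5 + q1*a_4 + q2*a_3 = 0, i.e. 14291/192456 + (2093/32076)*q1 + (889/16038)*q2 = 0.
Solving this linear system: q1 = -67/112, q2 = -61/96.
The numerator is Q*f truncated at degree 3: P0 = a_0 = 4/27; P1 = a_1 + q1*a_0 = -569/8316; P2 = a_2 + q1*a_1 + q2*a_0 = -695/12474; P3 = a_3 + q1*a_2 + q2*a_1 = 695/56133.

The Pade approximant has numerator coefficients [4/27, -569/8316, -695/12474, 695/56133]; denominator coefficients [1, -67/112, -61/96].


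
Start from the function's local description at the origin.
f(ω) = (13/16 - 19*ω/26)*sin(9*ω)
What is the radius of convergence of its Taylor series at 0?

The radius of convergence is infinite.

The factor sin(9*ω) is entire and contributes no finite singular point.
The polynomial part has no poles.
No finite singular points: the Taylor series at 0 converges everywhere.


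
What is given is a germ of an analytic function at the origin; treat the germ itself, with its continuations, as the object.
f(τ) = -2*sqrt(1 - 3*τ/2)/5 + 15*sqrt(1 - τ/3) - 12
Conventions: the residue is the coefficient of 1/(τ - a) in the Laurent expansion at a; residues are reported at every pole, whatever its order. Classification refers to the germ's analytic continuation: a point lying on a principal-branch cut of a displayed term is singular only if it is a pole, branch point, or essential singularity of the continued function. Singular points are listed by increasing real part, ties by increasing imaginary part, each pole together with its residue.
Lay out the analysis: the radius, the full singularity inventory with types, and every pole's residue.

Branch term (15)*sqrt(1 - τ/(3)): its argument vanishes at τ = 3, a square-root branch point, modulus 3.
Branch term (-2/5)*sqrt(1 - τ/(2/3)): its argument vanishes at τ = 2/3, a square-root branch point, modulus 2/3.
The radius of convergence is the smallest modulus among the singular points: 2/3.
List the singular points by increasing real part (a conjugate pair: the negative imaginary part first).

Radius of convergence at 0: 2/3.
At 2/3: an algebraic (square-root) branch point.
At 3: an algebraic (square-root) branch point.


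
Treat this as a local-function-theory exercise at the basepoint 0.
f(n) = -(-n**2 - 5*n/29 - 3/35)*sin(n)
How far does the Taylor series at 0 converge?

The radius of convergence is infinite.

The factor -sin(n) is entire and contributes no finite singular point.
The polynomial part has no poles.
No finite singular points: the Taylor series at 0 converges everywhere.


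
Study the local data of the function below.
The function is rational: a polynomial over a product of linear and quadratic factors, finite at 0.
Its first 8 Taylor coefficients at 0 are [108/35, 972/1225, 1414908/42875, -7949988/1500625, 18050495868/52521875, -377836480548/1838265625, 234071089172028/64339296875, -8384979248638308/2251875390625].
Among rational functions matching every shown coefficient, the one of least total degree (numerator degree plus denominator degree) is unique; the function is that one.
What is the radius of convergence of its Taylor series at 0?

No rational of total degree below 3 reproduces all 8 coefficients; solving the [0/3] Pade equations on them gives f(n) = 3/(7*(n - 1/3)*(n**2 - 8*n/7 - 5/12)), whose expansion matches every shown term.
Denominator factor (n**2 - 8*n/7 - 5/12): discriminant 437/147, real irrational roots 4/7 + (1/42)*sqrt(1311) and 4/7 - (1/42)*sqrt(1311); poles of order 1, moduli 4/7 + (1/42)*sqrt(1311) and -4/7 + (1/42)*sqrt(1311).
Denominator factor (n - 1/3): pole of order 1 at 1/3, modulus 1/3.
The radius of convergence is the smallest modulus among the singular points: -4/7 + (1/42)*sqrt(1311).

The radius of convergence is -4/7 + (1/42)*sqrt(1311).
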